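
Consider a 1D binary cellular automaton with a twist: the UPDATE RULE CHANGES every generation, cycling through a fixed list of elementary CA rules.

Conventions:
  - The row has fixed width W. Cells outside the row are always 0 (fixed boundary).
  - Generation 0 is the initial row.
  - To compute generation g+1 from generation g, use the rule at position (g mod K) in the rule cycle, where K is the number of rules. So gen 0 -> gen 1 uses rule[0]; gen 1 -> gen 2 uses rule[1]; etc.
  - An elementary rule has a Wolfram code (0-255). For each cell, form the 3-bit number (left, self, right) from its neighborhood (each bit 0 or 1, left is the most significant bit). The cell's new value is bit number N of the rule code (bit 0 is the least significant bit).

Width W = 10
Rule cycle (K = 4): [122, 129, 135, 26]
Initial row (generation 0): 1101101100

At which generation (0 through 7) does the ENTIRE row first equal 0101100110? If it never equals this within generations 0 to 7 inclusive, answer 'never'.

Gen 0: 1101101100
Gen 1 (rule 122): 1111111110
Gen 2 (rule 129): 0111111100
Gen 3 (rule 135): 1011111001
Gen 4 (rule 26): 0010000110
Gen 5 (rule 122): 0101001111
Gen 6 (rule 129): 0000000110
Gen 7 (rule 135): 1111111000

Answer: never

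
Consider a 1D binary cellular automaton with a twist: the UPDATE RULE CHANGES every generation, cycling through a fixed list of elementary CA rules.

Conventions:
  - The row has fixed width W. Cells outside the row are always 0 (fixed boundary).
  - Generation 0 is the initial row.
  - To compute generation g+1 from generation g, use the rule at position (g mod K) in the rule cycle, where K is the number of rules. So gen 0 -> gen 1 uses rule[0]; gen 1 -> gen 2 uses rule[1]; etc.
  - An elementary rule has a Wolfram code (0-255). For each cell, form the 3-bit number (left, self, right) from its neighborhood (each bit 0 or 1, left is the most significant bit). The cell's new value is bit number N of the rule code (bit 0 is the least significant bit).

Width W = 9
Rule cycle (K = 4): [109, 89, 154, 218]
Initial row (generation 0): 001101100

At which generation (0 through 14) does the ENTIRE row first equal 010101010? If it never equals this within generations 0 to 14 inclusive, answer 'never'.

Answer: 3

Derivation:
Gen 0: 001101100
Gen 1 (rule 109): 101111101
Gen 2 (rule 89): 001000100
Gen 3 (rule 154): 010101010
Gen 4 (rule 218): 100000001
Gen 5 (rule 109): 101111101
Gen 6 (rule 89): 001000100
Gen 7 (rule 154): 010101010
Gen 8 (rule 218): 100000001
Gen 9 (rule 109): 101111101
Gen 10 (rule 89): 001000100
Gen 11 (rule 154): 010101010
Gen 12 (rule 218): 100000001
Gen 13 (rule 109): 101111101
Gen 14 (rule 89): 001000100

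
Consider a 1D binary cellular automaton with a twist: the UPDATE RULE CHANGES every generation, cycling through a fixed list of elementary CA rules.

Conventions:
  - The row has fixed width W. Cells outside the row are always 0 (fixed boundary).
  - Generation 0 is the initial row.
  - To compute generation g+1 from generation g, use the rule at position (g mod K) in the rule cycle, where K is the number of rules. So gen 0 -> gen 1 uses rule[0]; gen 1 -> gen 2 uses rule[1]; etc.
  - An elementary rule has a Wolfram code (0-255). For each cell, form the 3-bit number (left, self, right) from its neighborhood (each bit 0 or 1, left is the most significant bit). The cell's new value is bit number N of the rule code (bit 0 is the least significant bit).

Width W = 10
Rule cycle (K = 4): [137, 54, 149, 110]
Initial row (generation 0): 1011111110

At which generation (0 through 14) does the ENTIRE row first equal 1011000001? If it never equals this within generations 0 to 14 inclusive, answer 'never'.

Gen 0: 1011111110
Gen 1 (rule 137): 0011111100
Gen 2 (rule 54): 0100000010
Gen 3 (rule 149): 0111111011
Gen 4 (rule 110): 1100001111
Gen 5 (rule 137): 1001101110
Gen 6 (rule 54): 1110010001
Gen 7 (rule 149): 0101011101
Gen 8 (rule 110): 1111110111
Gen 9 (rule 137): 1111100110
Gen 10 (rule 54): 0000011001
Gen 11 (rule 149): 1111000101
Gen 12 (rule 110): 1001001111
Gen 13 (rule 137): 0000001110
Gen 14 (rule 54): 0000010001

Answer: never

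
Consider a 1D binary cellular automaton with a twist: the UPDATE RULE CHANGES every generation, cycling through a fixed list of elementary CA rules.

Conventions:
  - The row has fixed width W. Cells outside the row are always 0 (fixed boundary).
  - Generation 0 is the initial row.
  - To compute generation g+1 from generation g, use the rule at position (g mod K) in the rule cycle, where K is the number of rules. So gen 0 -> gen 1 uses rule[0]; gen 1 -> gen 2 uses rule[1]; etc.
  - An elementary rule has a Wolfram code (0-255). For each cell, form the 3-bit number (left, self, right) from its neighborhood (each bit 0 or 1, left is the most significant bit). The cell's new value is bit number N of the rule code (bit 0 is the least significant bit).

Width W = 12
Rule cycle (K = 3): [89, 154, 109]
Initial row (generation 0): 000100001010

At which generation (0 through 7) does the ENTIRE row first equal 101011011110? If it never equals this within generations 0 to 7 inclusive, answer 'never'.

Answer: 6

Derivation:
Gen 0: 000100001010
Gen 1 (rule 89): 110011100001
Gen 2 (rule 154): 101111010010
Gen 3 (rule 109): 111001110010
Gen 4 (rule 89): 101101011001
Gen 5 (rule 154): 001000010110
Gen 6 (rule 109): 101011011110
Gen 7 (rule 89): 000011010011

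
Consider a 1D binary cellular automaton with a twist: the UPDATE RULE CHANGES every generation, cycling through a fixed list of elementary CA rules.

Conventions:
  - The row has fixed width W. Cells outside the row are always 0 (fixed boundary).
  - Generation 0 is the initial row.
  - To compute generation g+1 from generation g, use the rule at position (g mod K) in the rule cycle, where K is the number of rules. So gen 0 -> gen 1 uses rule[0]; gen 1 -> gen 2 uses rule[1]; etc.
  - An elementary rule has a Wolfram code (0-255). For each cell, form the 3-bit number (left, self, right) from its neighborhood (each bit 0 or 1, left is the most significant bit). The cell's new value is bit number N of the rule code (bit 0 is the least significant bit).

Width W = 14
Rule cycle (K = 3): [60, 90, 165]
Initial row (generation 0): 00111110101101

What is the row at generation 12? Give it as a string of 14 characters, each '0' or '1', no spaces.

Gen 0: 00111110101101
Gen 1 (rule 60): 00100001111011
Gen 2 (rule 90): 01010011001011
Gen 3 (rule 165): 01110000001100
Gen 4 (rule 60): 01001000001010
Gen 5 (rule 90): 10110100010001
Gen 6 (rule 165): 11001101010101
Gen 7 (rule 60): 10101011111111
Gen 8 (rule 90): 00000010000001
Gen 9 (rule 165): 11111010111101
Gen 10 (rule 60): 10000111100011
Gen 11 (rule 90): 01001100110111
Gen 12 (rule 165): 01000000001010

Answer: 01000000001010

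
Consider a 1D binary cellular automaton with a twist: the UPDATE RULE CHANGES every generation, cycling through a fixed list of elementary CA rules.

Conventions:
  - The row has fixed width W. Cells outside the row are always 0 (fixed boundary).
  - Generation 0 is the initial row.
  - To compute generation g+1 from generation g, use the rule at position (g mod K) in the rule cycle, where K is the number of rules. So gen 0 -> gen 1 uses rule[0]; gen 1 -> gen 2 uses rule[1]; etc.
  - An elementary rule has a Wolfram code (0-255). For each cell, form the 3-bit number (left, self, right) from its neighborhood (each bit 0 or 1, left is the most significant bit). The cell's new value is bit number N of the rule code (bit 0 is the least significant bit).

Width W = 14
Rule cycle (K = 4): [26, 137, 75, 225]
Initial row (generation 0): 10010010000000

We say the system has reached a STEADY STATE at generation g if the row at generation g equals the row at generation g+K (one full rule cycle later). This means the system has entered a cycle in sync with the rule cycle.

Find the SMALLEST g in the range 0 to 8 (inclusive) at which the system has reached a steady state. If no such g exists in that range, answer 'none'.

Answer: none

Derivation:
Gen 0: 10010010000000
Gen 1 (rule 26): 01101101000000
Gen 2 (rule 137): 01001000011111
Gen 3 (rule 75): 10010011110001
Gen 4 (rule 225): 00000001110100
Gen 5 (rule 26): 00000011000010
Gen 6 (rule 137): 11111010011000
Gen 7 (rule 75): 10001000111011
Gen 8 (rule 225): 00100010011101
Gen 9 (rule 26): 01010101110000
Gen 10 (rule 137): 00000001100111
Gen 11 (rule 75): 11111111101101
Gen 12 (rule 225): 01111111110110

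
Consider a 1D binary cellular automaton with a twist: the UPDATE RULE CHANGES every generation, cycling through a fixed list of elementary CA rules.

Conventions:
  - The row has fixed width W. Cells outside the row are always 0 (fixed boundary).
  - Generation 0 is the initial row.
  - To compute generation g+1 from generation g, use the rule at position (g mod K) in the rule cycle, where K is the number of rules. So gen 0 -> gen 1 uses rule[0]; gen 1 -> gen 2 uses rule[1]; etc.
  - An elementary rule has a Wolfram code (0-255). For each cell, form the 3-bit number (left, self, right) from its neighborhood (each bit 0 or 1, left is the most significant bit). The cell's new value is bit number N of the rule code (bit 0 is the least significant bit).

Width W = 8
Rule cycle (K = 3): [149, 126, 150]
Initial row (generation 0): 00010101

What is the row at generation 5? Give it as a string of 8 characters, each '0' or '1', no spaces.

Answer: 01100111

Derivation:
Gen 0: 00010101
Gen 1 (rule 149): 11010101
Gen 2 (rule 126): 11111111
Gen 3 (rule 150): 01111110
Gen 4 (rule 149): 00111101
Gen 5 (rule 126): 01100111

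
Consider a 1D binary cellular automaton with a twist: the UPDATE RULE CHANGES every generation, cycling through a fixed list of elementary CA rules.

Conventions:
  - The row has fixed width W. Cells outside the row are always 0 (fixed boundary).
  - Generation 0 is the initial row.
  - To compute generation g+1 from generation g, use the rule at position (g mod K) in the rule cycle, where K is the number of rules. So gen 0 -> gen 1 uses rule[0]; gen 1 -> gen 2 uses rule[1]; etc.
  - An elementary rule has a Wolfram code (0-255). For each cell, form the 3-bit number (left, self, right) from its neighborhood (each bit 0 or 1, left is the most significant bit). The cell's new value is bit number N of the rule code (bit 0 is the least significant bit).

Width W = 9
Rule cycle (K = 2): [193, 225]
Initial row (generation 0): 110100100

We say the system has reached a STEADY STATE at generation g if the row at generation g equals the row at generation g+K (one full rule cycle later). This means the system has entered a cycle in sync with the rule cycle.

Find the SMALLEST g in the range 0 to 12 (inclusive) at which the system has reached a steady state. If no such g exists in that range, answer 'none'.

Answer: none

Derivation:
Gen 0: 110100100
Gen 1 (rule 193): 010000001
Gen 2 (rule 225): 000111100
Gen 3 (rule 193): 110011101
Gen 4 (rule 225): 010001110
Gen 5 (rule 193): 000100110
Gen 6 (rule 225): 110000010
Gen 7 (rule 193): 010111000
Gen 8 (rule 225): 001011011
Gen 9 (rule 193): 100001001
Gen 10 (rule 225): 001100000
Gen 11 (rule 193): 100101111
Gen 12 (rule 225): 000010111
Gen 13 (rule 193): 111000011
Gen 14 (rule 225): 011011001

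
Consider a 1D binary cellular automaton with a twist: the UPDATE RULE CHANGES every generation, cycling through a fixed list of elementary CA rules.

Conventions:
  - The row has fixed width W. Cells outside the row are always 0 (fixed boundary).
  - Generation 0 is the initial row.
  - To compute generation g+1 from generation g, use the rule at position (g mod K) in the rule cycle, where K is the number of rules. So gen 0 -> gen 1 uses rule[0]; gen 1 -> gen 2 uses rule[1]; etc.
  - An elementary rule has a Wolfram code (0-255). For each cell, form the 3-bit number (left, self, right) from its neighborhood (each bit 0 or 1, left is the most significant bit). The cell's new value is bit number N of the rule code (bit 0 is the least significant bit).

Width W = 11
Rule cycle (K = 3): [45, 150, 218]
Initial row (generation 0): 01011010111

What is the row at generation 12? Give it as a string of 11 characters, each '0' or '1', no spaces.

Answer: 00010011110

Derivation:
Gen 0: 01011010111
Gen 1 (rule 45): 01110111100
Gen 2 (rule 150): 10100011010
Gen 3 (rule 218): 00010111001
Gen 4 (rule 45): 11011100001
Gen 5 (rule 150): 00001010011
Gen 6 (rule 218): 00010001111
Gen 7 (rule 45): 11010101000
Gen 8 (rule 150): 00010101100
Gen 9 (rule 218): 00100001110
Gen 10 (rule 45): 10101101000
Gen 11 (rule 150): 10100001100
Gen 12 (rule 218): 00010011110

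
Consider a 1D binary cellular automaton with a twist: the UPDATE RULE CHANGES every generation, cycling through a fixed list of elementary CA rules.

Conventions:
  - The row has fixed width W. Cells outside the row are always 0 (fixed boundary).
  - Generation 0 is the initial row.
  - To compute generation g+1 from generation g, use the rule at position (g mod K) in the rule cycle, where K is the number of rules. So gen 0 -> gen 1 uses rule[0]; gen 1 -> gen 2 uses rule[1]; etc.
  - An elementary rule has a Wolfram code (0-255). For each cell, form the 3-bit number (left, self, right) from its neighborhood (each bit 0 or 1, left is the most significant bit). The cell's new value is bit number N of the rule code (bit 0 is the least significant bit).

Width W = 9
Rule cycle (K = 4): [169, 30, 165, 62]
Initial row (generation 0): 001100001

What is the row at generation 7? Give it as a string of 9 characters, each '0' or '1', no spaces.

Answer: 000010000

Derivation:
Gen 0: 001100001
Gen 1 (rule 169): 101001100
Gen 2 (rule 30): 101111010
Gen 3 (rule 165): 110110110
Gen 4 (rule 62): 101101101
Gen 5 (rule 169): 011011010
Gen 6 (rule 30): 110010011
Gen 7 (rule 165): 000010000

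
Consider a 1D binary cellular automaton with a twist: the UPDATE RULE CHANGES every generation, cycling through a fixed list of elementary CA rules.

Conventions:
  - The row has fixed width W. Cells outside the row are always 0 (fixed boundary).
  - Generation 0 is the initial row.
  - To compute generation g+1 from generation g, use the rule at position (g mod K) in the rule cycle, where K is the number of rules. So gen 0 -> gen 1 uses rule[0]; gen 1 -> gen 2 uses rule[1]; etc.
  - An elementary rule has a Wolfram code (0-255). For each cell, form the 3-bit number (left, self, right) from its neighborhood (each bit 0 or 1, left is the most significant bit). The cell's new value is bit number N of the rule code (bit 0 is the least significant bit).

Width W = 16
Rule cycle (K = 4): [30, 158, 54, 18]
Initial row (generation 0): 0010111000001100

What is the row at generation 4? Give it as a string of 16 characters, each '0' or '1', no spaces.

Answer: 0100100010110010

Derivation:
Gen 0: 0010111000001100
Gen 1 (rule 30): 0110100100011010
Gen 2 (rule 158): 1100111110110011
Gen 3 (rule 54): 0011000001001100
Gen 4 (rule 18): 0100100010110010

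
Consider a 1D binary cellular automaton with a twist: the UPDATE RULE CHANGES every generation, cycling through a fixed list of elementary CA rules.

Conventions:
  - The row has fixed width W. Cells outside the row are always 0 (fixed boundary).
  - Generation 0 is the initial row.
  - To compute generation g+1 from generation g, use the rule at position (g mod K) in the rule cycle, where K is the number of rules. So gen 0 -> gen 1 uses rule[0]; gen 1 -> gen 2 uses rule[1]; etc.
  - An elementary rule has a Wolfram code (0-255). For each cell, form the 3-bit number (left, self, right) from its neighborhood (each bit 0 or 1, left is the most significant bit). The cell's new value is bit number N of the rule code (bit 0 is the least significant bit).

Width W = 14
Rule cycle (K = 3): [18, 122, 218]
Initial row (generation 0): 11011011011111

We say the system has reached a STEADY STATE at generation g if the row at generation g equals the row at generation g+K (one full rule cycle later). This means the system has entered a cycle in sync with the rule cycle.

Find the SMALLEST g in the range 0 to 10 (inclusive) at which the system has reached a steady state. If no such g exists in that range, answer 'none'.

Gen 0: 11011011011111
Gen 1 (rule 18): 00000000000000
Gen 2 (rule 122): 00000000000000
Gen 3 (rule 218): 00000000000000
Gen 4 (rule 18): 00000000000000
Gen 5 (rule 122): 00000000000000
Gen 6 (rule 218): 00000000000000
Gen 7 (rule 18): 00000000000000
Gen 8 (rule 122): 00000000000000
Gen 9 (rule 218): 00000000000000
Gen 10 (rule 18): 00000000000000
Gen 11 (rule 122): 00000000000000
Gen 12 (rule 218): 00000000000000
Gen 13 (rule 18): 00000000000000

Answer: 1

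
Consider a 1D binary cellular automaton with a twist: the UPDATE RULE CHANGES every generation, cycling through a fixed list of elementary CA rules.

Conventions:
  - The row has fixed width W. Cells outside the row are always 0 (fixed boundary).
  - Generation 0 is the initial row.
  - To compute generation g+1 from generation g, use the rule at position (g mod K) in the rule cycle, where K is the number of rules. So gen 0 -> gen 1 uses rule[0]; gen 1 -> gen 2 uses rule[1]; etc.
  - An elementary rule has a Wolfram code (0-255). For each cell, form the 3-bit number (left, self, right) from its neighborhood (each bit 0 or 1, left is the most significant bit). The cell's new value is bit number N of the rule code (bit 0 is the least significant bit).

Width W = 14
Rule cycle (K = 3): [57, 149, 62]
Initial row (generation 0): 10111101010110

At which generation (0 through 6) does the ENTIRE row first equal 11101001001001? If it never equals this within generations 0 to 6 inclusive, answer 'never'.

Gen 0: 10111101010110
Gen 1 (rule 57): 01100010101101
Gen 2 (rule 149): 00011010100001
Gen 3 (rule 62): 00110111110011
Gen 4 (rule 57): 10101100001010
Gen 5 (rule 149): 10100011101011
Gen 6 (rule 62): 11110110011110

Answer: never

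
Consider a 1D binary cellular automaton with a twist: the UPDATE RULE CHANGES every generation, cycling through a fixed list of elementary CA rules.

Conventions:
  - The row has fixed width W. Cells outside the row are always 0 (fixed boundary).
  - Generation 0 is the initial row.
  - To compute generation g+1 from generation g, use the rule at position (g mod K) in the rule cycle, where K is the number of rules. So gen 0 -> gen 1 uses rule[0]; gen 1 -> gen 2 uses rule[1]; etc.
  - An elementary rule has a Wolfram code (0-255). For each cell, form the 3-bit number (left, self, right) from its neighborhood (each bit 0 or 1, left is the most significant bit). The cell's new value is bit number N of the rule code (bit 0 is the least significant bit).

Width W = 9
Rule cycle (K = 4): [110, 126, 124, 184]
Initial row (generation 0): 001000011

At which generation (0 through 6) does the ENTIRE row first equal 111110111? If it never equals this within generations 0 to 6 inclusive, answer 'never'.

Gen 0: 001000011
Gen 1 (rule 110): 011000111
Gen 2 (rule 126): 111101101
Gen 3 (rule 124): 100111111
Gen 4 (rule 184): 010111110
Gen 5 (rule 110): 111100010
Gen 6 (rule 126): 100110111

Answer: never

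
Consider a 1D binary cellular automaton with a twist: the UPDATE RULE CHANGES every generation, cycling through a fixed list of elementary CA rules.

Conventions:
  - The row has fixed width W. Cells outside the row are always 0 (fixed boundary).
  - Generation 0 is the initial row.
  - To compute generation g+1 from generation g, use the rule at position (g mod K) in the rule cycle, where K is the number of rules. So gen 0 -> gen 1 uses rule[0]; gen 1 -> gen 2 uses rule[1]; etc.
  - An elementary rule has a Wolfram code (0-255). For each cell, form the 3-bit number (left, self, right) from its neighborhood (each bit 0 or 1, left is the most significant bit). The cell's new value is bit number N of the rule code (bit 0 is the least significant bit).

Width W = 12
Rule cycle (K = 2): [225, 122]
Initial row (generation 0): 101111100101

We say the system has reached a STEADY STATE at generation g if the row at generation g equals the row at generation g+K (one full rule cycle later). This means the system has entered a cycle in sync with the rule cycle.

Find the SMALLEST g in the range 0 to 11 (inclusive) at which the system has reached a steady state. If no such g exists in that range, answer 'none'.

Gen 0: 101111100101
Gen 1 (rule 225): 010111100010
Gen 2 (rule 122): 101100110101
Gen 3 (rule 225): 010100011010
Gen 4 (rule 122): 101010111101
Gen 5 (rule 225): 010101011110
Gen 6 (rule 122): 101010110011
Gen 7 (rule 225): 010101010001
Gen 8 (rule 122): 101010101010
Gen 9 (rule 225): 010101010100
Gen 10 (rule 122): 101010101010
Gen 11 (rule 225): 010101010100
Gen 12 (rule 122): 101010101010
Gen 13 (rule 225): 010101010100

Answer: 8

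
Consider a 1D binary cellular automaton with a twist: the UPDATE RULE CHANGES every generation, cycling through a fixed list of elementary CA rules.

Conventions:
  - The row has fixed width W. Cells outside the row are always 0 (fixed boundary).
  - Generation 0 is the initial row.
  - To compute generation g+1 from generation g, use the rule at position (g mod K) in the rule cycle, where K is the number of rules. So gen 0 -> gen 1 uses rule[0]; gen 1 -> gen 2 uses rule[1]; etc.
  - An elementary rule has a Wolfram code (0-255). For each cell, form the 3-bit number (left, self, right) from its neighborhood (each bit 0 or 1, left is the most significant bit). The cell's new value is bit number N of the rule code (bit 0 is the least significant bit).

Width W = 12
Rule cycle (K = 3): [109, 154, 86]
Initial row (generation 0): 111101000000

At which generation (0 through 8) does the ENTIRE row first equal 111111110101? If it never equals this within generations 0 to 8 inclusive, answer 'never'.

Gen 0: 111101000000
Gen 1 (rule 109): 100111011111
Gen 2 (rule 154): 011110011110
Gen 3 (rule 86): 100011100011
Gen 4 (rule 109): 101010101011
Gen 5 (rule 154): 000000000010
Gen 6 (rule 86): 000000000111
Gen 7 (rule 109): 111111110101
Gen 8 (rule 154): 111111100000

Answer: 7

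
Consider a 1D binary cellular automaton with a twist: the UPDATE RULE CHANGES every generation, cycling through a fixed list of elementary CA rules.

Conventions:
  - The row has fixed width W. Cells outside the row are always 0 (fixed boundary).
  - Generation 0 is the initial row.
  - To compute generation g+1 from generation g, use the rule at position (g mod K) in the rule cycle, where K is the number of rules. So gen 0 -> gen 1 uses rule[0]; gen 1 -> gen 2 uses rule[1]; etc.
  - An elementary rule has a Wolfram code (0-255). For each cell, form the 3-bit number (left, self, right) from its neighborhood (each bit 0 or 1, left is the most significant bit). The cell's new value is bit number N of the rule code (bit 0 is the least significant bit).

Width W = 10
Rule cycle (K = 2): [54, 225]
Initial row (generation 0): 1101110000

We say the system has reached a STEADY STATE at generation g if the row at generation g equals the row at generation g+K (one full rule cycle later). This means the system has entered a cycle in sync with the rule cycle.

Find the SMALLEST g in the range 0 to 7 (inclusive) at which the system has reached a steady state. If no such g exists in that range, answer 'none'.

Answer: none

Derivation:
Gen 0: 1101110000
Gen 1 (rule 54): 0010001000
Gen 2 (rule 225): 1000100011
Gen 3 (rule 54): 1101110100
Gen 4 (rule 225): 0110111001
Gen 5 (rule 54): 1001000111
Gen 6 (rule 225): 0000010011
Gen 7 (rule 54): 0000111100
Gen 8 (rule 225): 1110011101
Gen 9 (rule 54): 0001100011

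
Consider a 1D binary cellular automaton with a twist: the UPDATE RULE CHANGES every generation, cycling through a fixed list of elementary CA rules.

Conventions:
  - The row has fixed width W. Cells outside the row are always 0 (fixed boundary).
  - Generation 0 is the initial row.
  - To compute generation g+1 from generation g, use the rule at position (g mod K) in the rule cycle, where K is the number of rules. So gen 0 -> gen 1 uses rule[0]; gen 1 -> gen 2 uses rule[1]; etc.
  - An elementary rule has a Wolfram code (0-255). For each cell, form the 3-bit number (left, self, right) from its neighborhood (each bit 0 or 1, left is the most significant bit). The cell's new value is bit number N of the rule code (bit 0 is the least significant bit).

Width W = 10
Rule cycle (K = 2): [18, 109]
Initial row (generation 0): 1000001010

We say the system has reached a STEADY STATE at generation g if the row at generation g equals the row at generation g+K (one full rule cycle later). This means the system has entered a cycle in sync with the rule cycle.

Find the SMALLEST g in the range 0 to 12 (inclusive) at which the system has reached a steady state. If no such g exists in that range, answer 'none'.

Answer: 5

Derivation:
Gen 0: 1000001010
Gen 1 (rule 18): 0100010001
Gen 2 (rule 109): 0101010101
Gen 3 (rule 18): 1000000000
Gen 4 (rule 109): 1011111111
Gen 5 (rule 18): 0000000000
Gen 6 (rule 109): 1111111111
Gen 7 (rule 18): 0000000000
Gen 8 (rule 109): 1111111111
Gen 9 (rule 18): 0000000000
Gen 10 (rule 109): 1111111111
Gen 11 (rule 18): 0000000000
Gen 12 (rule 109): 1111111111
Gen 13 (rule 18): 0000000000
Gen 14 (rule 109): 1111111111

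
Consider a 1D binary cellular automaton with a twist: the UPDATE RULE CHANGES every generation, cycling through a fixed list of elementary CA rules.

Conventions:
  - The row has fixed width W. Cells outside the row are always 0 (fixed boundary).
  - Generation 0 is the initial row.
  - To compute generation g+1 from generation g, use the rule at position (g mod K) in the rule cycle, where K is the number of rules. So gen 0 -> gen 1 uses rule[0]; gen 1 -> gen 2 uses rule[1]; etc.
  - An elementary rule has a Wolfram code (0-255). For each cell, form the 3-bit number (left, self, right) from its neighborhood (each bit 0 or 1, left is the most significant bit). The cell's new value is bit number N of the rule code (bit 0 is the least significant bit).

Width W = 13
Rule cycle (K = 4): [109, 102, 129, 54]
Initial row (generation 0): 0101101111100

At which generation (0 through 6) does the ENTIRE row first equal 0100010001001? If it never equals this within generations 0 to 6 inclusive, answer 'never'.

Answer: 4

Derivation:
Gen 0: 0101101111100
Gen 1 (rule 109): 0111111000101
Gen 2 (rule 102): 1000001001111
Gen 3 (rule 129): 0011100000110
Gen 4 (rule 54): 0100010001001
Gen 5 (rule 109): 0101010101001
Gen 6 (rule 102): 1111111111011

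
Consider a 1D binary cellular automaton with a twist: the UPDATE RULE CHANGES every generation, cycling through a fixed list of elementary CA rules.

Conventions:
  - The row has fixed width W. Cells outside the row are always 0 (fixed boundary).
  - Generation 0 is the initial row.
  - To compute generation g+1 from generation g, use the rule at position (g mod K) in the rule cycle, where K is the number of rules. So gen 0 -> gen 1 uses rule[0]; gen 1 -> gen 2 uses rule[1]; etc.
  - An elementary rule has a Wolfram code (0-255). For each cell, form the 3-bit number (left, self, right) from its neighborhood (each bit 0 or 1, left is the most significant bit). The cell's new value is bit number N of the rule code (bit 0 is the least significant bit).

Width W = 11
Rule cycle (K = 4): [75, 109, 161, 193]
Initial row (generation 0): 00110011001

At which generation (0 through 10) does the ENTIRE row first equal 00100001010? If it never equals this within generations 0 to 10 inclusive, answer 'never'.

Answer: never

Derivation:
Gen 0: 00110011001
Gen 1 (rule 75): 11110111010
Gen 2 (rule 109): 10011101110
Gen 3 (rule 161): 00001010100
Gen 4 (rule 193): 11100000001
Gen 5 (rule 75): 10101111110
Gen 6 (rule 109): 11111000010
Gen 7 (rule 161): 01110011000
Gen 8 (rule 193): 00110001011
Gen 9 (rule 75): 11110110011
Gen 10 (rule 109): 10011110011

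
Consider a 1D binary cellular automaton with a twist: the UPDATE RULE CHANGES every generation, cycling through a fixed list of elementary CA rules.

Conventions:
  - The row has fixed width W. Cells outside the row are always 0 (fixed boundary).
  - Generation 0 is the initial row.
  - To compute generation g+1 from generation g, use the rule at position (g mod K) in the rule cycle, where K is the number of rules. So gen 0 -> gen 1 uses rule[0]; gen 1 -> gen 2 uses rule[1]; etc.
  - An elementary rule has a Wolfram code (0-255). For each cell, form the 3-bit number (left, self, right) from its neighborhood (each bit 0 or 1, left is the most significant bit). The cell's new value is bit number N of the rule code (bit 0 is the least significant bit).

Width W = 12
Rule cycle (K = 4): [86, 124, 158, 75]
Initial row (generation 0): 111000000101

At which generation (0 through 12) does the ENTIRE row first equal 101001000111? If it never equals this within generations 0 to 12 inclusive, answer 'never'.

Gen 0: 111000000101
Gen 1 (rule 86): 001100001101
Gen 2 (rule 124): 001110001111
Gen 3 (rule 158): 011101011110
Gen 4 (rule 75): 110100010010
Gen 5 (rule 86): 010110111111
Gen 6 (rule 124): 011111100001
Gen 7 (rule 158): 111111010011
Gen 8 (rule 75): 100001000111
Gen 9 (rule 86): 110011101001
Gen 10 (rule 124): 111010111101
Gen 11 (rule 158): 110010111001
Gen 12 (rule 75): 110100101010

Answer: never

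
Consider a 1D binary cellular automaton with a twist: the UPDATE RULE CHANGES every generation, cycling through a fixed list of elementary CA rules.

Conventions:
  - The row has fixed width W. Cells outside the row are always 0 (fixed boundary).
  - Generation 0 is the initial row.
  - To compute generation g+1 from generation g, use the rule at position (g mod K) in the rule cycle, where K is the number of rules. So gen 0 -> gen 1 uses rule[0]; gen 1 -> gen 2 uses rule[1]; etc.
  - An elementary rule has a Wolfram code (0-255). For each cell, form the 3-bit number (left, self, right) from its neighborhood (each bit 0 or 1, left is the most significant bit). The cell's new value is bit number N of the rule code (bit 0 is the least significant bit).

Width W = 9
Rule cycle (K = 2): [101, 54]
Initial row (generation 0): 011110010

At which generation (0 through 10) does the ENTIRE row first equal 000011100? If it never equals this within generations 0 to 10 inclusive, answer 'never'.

Gen 0: 011110010
Gen 1 (rule 101): 000010010
Gen 2 (rule 54): 000111111
Gen 3 (rule 101): 110000001
Gen 4 (rule 54): 001000011
Gen 5 (rule 101): 101011001
Gen 6 (rule 54): 111100111
Gen 7 (rule 101): 000100001
Gen 8 (rule 54): 001110011
Gen 9 (rule 101): 100010001
Gen 10 (rule 54): 110111011

Answer: never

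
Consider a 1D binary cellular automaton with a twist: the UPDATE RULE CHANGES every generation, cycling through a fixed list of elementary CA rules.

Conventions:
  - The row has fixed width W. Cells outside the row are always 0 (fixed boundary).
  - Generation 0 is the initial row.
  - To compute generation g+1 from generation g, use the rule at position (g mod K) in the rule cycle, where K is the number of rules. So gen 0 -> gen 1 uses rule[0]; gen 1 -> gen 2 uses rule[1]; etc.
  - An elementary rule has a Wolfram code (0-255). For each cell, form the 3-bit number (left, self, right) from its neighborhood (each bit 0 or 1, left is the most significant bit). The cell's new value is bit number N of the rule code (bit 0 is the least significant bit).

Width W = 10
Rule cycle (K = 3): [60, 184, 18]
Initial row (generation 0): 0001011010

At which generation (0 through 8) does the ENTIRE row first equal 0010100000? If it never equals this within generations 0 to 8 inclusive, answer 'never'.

Answer: 5

Derivation:
Gen 0: 0001011010
Gen 1 (rule 60): 0001110111
Gen 2 (rule 184): 0001101110
Gen 3 (rule 18): 0010000001
Gen 4 (rule 60): 0011000001
Gen 5 (rule 184): 0010100000
Gen 6 (rule 18): 0100010000
Gen 7 (rule 60): 0110011000
Gen 8 (rule 184): 0101010100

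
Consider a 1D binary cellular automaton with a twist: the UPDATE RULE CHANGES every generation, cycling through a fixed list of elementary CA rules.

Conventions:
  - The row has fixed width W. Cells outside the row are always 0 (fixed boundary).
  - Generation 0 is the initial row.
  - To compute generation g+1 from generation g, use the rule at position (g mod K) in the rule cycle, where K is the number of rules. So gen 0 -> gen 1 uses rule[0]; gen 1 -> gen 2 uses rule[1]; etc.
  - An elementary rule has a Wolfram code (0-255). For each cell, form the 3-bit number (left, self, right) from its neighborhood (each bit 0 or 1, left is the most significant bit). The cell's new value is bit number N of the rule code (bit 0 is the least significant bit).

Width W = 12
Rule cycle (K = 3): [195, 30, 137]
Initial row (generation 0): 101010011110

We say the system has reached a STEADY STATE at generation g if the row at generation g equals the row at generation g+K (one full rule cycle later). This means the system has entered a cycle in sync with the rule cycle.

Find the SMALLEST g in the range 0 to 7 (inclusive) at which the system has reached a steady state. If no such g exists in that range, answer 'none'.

Gen 0: 101010011110
Gen 1 (rule 195): 000000101110
Gen 2 (rule 30): 000001101001
Gen 3 (rule 137): 111101000000
Gen 4 (rule 195): 011100011111
Gen 5 (rule 30): 110010110000
Gen 6 (rule 137): 100000100111
Gen 7 (rule 195): 001111001011
Gen 8 (rule 30): 011000111010
Gen 9 (rule 137): 010010110000
Gen 10 (rule 195): 100100010111

Answer: none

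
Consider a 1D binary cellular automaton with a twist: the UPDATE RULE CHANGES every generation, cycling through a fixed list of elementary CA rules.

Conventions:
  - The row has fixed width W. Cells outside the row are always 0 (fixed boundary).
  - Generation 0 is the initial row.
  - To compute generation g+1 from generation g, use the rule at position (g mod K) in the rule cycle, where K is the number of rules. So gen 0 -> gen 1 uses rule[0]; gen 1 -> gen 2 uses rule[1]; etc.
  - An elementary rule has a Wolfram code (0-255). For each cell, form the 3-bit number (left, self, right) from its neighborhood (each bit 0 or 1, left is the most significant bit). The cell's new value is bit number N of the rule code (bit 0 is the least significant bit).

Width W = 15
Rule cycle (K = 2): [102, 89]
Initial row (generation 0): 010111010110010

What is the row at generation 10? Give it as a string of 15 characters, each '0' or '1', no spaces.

Answer: 110011011000011

Derivation:
Gen 0: 010111010110010
Gen 1 (rule 102): 111001111010110
Gen 2 (rule 89): 101101001000111
Gen 3 (rule 102): 110111011001001
Gen 4 (rule 89): 110101011100100
Gen 5 (rule 102): 011111100101100
Gen 6 (rule 89): 010000110001111
Gen 7 (rule 102): 110001010010001
Gen 8 (rule 89): 111100001001100
Gen 9 (rule 102): 000100011010100
Gen 10 (rule 89): 110011011000011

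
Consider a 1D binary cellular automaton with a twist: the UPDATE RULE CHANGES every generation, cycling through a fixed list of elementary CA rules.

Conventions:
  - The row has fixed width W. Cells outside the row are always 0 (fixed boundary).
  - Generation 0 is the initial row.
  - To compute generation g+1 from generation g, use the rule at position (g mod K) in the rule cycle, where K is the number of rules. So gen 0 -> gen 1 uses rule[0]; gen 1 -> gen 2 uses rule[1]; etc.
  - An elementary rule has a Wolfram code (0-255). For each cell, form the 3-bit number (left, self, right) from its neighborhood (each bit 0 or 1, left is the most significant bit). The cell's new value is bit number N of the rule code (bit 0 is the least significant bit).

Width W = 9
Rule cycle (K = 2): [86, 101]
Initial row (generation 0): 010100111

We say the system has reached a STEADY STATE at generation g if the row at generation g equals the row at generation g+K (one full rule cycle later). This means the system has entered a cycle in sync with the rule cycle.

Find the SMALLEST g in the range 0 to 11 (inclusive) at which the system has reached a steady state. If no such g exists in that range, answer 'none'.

Answer: none

Derivation:
Gen 0: 010100111
Gen 1 (rule 86): 110111001
Gen 2 (rule 101): 011001001
Gen 3 (rule 86): 101111111
Gen 4 (rule 101): 110000001
Gen 5 (rule 86): 011000011
Gen 6 (rule 101): 001011001
Gen 7 (rule 86): 011001111
Gen 8 (rule 101): 001000001
Gen 9 (rule 86): 011100011
Gen 10 (rule 101): 000101001
Gen 11 (rule 86): 001101111
Gen 12 (rule 101): 100110001
Gen 13 (rule 86): 111011011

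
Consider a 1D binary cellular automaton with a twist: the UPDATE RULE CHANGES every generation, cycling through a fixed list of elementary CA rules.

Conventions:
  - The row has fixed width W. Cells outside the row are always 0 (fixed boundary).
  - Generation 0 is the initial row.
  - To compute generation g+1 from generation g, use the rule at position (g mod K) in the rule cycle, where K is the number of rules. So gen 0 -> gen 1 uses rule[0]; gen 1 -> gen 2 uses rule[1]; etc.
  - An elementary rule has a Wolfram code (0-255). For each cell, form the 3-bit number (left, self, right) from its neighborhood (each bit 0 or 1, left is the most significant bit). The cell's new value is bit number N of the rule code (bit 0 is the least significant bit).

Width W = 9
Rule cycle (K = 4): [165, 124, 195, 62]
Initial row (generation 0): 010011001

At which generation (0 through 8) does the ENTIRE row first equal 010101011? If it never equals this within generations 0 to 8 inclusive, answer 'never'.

Answer: never

Derivation:
Gen 0: 010011001
Gen 1 (rule 165): 010000001
Gen 2 (rule 124): 011000001
Gen 3 (rule 195): 101011110
Gen 4 (rule 62): 111110001
Gen 5 (rule 165): 011100101
Gen 6 (rule 124): 010110111
Gen 7 (rule 195): 100010011
Gen 8 (rule 62): 110111110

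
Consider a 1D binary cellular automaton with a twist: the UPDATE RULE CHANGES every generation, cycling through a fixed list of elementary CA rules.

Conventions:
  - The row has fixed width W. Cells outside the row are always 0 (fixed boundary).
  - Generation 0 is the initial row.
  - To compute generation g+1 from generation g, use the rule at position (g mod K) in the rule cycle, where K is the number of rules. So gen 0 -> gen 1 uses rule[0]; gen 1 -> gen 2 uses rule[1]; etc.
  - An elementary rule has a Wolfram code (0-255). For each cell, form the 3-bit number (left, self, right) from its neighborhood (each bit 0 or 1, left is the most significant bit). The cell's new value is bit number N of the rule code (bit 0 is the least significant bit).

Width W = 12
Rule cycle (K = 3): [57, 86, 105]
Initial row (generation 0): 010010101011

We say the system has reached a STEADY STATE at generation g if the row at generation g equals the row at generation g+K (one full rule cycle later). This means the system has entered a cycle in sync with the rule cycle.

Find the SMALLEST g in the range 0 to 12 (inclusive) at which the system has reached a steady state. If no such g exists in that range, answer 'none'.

Gen 0: 010010101011
Gen 1 (rule 57): 001001010110
Gen 2 (rule 86): 011111010011
Gen 3 (rule 105): 010001100011
Gen 4 (rule 57): 001101011010
Gen 5 (rule 86): 010101001011
Gen 6 (rule 105): 001010000111
Gen 7 (rule 57): 100101110100
Gen 8 (rule 86): 111100010110
Gen 9 (rule 105): 100101001110
Gen 10 (rule 57): 010010101001
Gen 11 (rule 86): 111110101111
Gen 12 (rule 105): 100011011001
Gen 13 (rule 57): 011010110100
Gen 14 (rule 86): 101010010110
Gen 15 (rule 105): 010100001110

Answer: none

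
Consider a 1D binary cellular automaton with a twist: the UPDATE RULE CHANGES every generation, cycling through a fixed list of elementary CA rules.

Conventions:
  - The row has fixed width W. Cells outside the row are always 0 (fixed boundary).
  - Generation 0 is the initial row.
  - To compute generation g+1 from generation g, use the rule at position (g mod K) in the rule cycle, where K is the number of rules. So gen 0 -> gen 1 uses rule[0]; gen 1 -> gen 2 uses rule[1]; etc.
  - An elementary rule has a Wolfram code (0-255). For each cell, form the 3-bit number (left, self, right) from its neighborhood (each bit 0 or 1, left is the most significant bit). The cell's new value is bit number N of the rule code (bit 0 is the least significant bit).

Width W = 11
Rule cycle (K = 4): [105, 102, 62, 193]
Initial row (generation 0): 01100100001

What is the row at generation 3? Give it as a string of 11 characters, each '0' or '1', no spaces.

Answer: 11110111110

Derivation:
Gen 0: 01100100001
Gen 1 (rule 105): 01100001100
Gen 2 (rule 102): 10100010100
Gen 3 (rule 62): 11110111110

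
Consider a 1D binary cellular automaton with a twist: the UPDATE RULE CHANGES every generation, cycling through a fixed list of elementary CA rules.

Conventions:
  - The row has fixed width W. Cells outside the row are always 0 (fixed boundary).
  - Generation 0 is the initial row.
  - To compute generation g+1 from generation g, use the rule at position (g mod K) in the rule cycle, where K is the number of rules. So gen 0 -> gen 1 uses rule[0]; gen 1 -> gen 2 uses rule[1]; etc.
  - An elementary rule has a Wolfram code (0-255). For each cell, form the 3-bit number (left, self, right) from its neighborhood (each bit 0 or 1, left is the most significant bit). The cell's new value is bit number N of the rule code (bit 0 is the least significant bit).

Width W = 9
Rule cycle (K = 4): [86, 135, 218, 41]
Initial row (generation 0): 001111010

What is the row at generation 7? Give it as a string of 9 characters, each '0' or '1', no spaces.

Answer: 000101010

Derivation:
Gen 0: 001111010
Gen 1 (rule 86): 010001011
Gen 2 (rule 135): 110111000
Gen 3 (rule 218): 110111100
Gen 4 (rule 41): 101100001
Gen 5 (rule 86): 100110011
Gen 6 (rule 135): 101000100
Gen 7 (rule 218): 000101010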